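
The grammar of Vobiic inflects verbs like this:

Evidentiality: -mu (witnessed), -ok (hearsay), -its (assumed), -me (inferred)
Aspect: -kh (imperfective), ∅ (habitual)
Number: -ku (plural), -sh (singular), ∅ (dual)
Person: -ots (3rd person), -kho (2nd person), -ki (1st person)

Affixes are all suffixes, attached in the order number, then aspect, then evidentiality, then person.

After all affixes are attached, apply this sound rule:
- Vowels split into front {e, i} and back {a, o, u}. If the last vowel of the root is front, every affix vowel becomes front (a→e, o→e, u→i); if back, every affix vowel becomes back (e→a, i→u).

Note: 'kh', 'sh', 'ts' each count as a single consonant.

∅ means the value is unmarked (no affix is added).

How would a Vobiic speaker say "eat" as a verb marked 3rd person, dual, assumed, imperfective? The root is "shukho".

shukhokhutsots

number = dual: zero marking, form stays shukho.
Attach aspect imperfective -kh → shukhokh.
Attach evidentiality assumed -its → shukhokhits.
Attach person 3rd person -ots → shukhokhitsots.
Apply vowel harmony: shukhokhitsots → shukhokhutsots.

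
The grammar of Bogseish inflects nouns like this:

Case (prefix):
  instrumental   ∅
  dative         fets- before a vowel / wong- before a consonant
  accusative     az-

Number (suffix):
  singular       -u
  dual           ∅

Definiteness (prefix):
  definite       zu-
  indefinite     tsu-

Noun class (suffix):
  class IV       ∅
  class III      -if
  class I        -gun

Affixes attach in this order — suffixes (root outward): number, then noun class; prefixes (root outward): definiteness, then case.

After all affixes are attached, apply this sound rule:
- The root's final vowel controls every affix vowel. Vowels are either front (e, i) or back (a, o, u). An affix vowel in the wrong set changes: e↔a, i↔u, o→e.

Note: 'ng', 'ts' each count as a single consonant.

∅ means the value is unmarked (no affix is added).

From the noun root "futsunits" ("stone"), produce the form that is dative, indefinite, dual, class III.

wengtsifutsunitsif

number = dual: zero marking, form stays futsunits.
Attach noun class class III -if → futsunitsif.
Attach definiteness indefinite tsu- → tsufutsunitsif.
Attach case dative wong- (before consonant 'ts') → wongtsufutsunitsif.
Apply vowel harmony: wongtsufutsunitsif → wengtsifutsunitsif.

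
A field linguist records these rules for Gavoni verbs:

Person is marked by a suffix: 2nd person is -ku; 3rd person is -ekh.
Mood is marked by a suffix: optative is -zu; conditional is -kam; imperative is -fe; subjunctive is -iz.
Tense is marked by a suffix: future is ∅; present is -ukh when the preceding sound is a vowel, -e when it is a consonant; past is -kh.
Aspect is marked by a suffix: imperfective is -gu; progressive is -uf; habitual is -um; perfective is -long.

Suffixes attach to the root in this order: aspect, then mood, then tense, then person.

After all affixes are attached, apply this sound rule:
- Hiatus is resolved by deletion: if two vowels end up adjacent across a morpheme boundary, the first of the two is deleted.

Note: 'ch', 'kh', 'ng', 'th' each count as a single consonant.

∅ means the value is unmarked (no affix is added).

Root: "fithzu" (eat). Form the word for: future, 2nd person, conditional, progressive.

Attach aspect progressive -uf → fithzuuf.
Attach mood conditional -kam → fithzuufkam.
tense = future: zero marking, form stays fithzuufkam.
Attach person 2nd person -ku → fithzuufkamku.
Apply vowel deletion: fithzuufkamku → fithzufkamku.

fithzufkamku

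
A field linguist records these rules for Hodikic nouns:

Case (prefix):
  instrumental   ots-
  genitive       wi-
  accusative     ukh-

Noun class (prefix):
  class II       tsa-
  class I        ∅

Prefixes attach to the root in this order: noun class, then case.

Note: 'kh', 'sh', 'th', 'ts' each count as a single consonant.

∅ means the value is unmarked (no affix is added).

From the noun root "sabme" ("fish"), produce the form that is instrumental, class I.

noun class = class I: zero marking, form stays sabme.
Attach case instrumental ots- → otssabme.

otssabme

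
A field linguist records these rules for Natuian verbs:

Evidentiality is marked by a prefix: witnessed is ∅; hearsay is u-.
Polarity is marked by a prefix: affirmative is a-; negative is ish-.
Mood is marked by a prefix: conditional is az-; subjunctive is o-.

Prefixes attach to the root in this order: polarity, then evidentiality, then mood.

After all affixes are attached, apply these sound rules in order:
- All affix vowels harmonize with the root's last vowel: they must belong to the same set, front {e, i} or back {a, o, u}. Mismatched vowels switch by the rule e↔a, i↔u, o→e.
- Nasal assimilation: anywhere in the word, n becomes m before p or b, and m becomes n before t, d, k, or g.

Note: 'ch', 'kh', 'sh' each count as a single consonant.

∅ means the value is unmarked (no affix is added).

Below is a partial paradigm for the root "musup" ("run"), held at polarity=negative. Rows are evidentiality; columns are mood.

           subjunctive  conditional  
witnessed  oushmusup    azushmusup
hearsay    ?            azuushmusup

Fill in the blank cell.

ouushmusup

Attach polarity negative ish- → ishmusup.
Attach evidentiality hearsay u- → uishmusup.
Attach mood subjunctive o- → ouishmusup.
Apply vowel harmony: ouishmusup → ouushmusup.
Nasal assimilation: no change.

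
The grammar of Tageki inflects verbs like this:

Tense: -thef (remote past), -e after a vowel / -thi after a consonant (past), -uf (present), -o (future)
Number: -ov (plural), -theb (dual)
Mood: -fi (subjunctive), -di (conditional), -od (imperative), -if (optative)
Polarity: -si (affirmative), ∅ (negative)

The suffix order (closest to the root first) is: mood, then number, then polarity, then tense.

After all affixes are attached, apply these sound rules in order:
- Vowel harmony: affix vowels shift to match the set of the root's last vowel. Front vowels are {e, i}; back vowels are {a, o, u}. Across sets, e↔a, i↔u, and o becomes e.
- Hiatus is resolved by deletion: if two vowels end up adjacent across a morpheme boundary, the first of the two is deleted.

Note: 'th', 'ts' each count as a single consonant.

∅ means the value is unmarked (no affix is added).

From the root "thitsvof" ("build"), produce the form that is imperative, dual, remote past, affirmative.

Attach mood imperative -od → thitsvofod.
Attach number dual -theb → thitsvofodtheb.
Attach polarity affirmative -si → thitsvofodthebsi.
Attach tense remote past -thef → thitsvofodthebsithef.
Apply vowel harmony: thitsvofodthebsithef → thitsvofodthabsuthaf.
Vowel deletion: no change.

thitsvofodthabsuthaf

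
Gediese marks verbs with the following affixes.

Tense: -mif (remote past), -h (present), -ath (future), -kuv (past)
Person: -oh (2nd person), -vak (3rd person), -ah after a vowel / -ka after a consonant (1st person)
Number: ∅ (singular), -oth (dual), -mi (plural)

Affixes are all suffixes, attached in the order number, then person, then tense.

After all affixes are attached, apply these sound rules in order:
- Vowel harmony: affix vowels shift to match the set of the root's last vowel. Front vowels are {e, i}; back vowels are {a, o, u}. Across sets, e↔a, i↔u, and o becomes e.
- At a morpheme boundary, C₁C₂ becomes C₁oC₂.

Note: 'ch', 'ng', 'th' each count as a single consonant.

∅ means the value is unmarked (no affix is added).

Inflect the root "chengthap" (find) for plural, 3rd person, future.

Attach number plural -mi → chengthapmi.
Attach person 3rd person -vak → chengthapmivak.
Attach tense future -ath → chengthapmivakath.
Apply vowel harmony: chengthapmivakath → chengthapmuvakath.
Apply epenthesis: chengthapmuvakath → chengthapomuvakath.

chengthapomuvakath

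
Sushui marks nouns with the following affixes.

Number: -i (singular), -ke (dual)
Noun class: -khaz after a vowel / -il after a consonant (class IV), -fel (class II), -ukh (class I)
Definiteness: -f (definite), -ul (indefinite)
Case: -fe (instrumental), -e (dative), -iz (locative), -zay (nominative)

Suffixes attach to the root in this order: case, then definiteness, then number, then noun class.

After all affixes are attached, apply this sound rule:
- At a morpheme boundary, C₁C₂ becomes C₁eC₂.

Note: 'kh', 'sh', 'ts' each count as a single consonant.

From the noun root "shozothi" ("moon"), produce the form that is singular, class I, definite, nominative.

Attach case nominative -zay → shozothizay.
Attach definiteness definite -f → shozothizayf.
Attach number singular -i → shozothizayfi.
Attach noun class class I -ukh → shozothizayfiukh.
Apply epenthesis: shozothizayfiukh → shozothizayefiukh.

shozothizayefiukh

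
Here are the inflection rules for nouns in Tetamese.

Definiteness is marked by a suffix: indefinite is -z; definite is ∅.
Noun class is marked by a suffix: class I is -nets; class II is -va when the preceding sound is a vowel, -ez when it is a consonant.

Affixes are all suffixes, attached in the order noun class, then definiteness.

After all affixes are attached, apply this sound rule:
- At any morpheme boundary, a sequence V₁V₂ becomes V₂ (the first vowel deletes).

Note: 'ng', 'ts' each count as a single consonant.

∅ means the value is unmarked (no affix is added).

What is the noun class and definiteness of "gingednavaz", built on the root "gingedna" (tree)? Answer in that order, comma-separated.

Segment: gingedna-va-z.
noun class: -va/ez → class II.
definiteness: -z → indefinite.

class II, indefinite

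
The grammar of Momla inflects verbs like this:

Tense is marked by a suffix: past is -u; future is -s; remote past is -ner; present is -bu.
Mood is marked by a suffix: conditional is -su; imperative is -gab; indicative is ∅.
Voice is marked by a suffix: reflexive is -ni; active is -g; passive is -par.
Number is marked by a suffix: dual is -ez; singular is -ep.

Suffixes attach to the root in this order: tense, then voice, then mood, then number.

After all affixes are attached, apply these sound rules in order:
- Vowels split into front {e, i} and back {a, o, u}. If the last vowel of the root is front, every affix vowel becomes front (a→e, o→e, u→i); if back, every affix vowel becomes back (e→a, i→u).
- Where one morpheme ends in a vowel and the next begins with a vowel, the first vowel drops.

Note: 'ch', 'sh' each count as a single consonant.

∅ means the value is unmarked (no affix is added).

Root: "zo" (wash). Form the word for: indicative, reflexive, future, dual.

Attach tense future -s → zos.
Attach voice reflexive -ni → zosni.
mood = indicative: zero marking, form stays zosni.
Attach number dual -ez → zosniez.
Apply vowel harmony: zosniez → zosnuaz.
Apply vowel deletion: zosnuaz → zosnaz.

zosnaz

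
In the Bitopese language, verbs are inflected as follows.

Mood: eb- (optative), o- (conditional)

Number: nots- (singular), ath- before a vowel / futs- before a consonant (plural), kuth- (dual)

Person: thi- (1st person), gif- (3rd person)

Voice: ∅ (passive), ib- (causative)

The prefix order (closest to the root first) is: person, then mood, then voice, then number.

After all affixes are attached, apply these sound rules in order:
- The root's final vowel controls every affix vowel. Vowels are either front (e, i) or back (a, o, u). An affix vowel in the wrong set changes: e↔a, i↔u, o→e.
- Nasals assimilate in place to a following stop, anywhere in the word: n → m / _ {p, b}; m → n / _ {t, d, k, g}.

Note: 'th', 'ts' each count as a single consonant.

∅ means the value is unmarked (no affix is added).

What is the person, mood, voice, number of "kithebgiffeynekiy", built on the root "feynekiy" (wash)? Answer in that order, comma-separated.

3rd person, optative, passive, dual

Segment: kuth-eb-gif-feynekiy.
person: gif- → 3rd person.
mood: eb- → optative.
voice: ∅ → passive.
number: kuth- → dual.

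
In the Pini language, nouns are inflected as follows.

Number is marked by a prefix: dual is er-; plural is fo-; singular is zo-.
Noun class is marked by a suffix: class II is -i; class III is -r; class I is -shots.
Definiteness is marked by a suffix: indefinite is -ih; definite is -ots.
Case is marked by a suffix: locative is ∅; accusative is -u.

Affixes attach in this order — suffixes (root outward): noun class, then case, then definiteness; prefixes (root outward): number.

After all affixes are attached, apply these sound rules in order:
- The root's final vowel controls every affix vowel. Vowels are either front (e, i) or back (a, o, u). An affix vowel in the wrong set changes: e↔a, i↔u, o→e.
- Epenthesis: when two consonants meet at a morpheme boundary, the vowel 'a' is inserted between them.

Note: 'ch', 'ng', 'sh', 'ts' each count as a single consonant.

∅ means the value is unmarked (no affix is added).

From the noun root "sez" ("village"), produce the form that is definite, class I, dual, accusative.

erasezashetsiets

Attach noun class class I -shots → sezshots.
Attach number dual er- → ersezshots.
Attach case accusative -u → ersezshotsu.
Attach definiteness definite -ots → ersezshotsuots.
Apply vowel harmony: ersezshotsuots → ersezshetsiets.
Apply epenthesis: ersezshetsiets → erasezashetsiets.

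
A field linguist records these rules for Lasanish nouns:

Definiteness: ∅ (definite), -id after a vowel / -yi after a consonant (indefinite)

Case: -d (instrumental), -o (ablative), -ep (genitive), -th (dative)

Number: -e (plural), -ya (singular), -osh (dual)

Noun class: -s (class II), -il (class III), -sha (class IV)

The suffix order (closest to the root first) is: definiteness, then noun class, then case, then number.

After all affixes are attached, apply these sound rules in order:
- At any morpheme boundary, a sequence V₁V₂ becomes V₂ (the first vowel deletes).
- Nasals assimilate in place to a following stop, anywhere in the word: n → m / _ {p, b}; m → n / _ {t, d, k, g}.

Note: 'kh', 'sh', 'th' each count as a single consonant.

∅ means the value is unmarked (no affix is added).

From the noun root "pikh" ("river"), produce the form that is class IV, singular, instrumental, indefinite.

pikhyishadya

Attach definiteness indefinite -yi (after consonant 'kh') → pikhyi.
Attach noun class class IV -sha → pikhyisha.
Attach case instrumental -d → pikhyishad.
Attach number singular -ya → pikhyishadya.
Vowel deletion: no change.
Nasal assimilation: no change.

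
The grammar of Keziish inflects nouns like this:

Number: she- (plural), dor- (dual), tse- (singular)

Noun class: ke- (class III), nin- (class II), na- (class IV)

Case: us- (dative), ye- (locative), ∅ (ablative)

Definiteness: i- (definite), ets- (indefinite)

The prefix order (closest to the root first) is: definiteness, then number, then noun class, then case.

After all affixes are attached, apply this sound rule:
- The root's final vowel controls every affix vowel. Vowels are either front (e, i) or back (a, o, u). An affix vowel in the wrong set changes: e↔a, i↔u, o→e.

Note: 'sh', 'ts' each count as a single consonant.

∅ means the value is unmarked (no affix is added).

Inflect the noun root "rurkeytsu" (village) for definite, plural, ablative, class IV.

Attach definiteness definite i- → irurkeytsu.
Attach number plural she- → sheirurkeytsu.
Attach noun class class IV na- → nasheirurkeytsu.
case = ablative: zero marking, form stays nasheirurkeytsu.
Apply vowel harmony: nasheirurkeytsu → nashaururkeytsu.

nashaururkeytsu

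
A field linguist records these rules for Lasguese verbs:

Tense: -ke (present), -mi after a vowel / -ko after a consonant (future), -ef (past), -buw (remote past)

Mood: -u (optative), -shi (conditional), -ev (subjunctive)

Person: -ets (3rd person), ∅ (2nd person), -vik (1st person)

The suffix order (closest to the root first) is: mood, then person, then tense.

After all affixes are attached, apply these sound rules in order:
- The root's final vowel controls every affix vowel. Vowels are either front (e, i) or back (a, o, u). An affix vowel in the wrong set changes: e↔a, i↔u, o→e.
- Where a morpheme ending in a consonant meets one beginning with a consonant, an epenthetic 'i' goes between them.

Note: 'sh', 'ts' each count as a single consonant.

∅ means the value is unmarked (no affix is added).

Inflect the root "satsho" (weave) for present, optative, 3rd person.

Attach mood optative -u → satshou.
Attach person 3rd person -ets → satshouets.
Attach tense present -ke → satshouetske.
Apply vowel harmony: satshouetske → satshouatska.
Apply epenthesis: satshouatska → satshouatsika.

satshouatsika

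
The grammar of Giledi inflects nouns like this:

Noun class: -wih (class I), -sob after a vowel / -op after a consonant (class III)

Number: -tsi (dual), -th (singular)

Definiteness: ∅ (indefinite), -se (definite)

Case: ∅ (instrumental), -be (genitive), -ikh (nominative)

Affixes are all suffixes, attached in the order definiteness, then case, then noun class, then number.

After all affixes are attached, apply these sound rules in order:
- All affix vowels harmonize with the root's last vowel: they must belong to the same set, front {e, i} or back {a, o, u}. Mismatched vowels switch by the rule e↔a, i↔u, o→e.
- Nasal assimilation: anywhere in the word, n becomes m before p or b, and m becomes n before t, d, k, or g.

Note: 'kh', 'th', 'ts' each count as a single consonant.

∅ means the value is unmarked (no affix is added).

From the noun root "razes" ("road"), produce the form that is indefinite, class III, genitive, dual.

razesbesebtsi

definiteness = indefinite: zero marking, form stays razes.
Attach case genitive -be → razesbe.
Attach noun class class III -sob (after vowel 'e') → razesbesob.
Attach number dual -tsi → razesbesobtsi.
Apply vowel harmony: razesbesobtsi → razesbesebtsi.
Nasal assimilation: no change.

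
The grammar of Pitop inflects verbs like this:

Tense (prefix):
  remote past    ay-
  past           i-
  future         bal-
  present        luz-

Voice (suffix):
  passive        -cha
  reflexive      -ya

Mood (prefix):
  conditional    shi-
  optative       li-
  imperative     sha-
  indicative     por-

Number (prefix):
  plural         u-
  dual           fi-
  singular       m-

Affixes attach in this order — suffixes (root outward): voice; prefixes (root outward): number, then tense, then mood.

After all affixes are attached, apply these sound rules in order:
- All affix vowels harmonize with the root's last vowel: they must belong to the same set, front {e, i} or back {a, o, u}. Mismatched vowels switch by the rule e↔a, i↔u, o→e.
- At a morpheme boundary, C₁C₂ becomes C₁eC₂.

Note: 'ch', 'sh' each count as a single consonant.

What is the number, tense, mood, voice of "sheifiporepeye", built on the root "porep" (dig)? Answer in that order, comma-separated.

dual, past, imperative, reflexive

Segment: sha-i-fi-porep-ya.
number: fi- → dual.
tense: i- → past.
mood: sha- → imperative.
voice: -ya → reflexive.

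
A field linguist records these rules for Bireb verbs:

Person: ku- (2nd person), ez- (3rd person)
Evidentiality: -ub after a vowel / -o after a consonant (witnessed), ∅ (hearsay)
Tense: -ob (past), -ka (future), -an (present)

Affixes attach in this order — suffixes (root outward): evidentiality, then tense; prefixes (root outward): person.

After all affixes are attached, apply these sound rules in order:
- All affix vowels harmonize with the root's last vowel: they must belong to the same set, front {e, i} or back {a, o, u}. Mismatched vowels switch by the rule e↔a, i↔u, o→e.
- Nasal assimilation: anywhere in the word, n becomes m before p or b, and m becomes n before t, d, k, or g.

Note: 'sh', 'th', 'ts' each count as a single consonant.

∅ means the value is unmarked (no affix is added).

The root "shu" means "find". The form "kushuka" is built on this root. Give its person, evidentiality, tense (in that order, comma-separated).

Segment: ku-shu-ka.
person: ku- → 2nd person.
evidentiality: ∅ → hearsay.
tense: -ka → future.

2nd person, hearsay, future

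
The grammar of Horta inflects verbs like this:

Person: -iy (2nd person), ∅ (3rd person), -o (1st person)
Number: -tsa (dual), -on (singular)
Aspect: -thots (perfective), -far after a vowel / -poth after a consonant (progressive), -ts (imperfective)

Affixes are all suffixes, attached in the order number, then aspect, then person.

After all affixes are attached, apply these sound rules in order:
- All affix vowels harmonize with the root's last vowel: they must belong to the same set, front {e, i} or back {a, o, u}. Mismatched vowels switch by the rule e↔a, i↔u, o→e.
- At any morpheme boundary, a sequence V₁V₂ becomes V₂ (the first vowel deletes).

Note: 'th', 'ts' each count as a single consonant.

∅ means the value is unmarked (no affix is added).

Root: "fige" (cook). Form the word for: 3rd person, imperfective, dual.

Attach number dual -tsa → figetsa.
Attach aspect imperfective -ts → figetsats.
person = 3rd person: zero marking, form stays figetsats.
Apply vowel harmony: figetsats → figetsets.
Vowel deletion: no change.

figetsets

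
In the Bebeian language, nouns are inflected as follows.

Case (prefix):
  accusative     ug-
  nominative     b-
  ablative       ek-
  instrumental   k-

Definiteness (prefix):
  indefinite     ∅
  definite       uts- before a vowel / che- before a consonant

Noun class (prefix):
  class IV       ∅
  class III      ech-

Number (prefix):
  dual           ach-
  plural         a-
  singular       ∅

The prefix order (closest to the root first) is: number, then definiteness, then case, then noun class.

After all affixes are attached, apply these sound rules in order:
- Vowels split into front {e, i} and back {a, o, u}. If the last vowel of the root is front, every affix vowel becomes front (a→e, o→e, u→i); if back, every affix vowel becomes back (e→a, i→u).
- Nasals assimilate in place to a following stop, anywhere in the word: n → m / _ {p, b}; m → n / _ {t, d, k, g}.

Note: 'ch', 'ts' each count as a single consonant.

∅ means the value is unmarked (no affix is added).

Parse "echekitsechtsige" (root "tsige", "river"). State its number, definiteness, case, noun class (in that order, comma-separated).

Segment: ech-ek-uts-ach-tsige.
number: ach- → dual.
definiteness: uts/che- → definite.
case: ek- → ablative.
noun class: ech- → class III.

dual, definite, ablative, class III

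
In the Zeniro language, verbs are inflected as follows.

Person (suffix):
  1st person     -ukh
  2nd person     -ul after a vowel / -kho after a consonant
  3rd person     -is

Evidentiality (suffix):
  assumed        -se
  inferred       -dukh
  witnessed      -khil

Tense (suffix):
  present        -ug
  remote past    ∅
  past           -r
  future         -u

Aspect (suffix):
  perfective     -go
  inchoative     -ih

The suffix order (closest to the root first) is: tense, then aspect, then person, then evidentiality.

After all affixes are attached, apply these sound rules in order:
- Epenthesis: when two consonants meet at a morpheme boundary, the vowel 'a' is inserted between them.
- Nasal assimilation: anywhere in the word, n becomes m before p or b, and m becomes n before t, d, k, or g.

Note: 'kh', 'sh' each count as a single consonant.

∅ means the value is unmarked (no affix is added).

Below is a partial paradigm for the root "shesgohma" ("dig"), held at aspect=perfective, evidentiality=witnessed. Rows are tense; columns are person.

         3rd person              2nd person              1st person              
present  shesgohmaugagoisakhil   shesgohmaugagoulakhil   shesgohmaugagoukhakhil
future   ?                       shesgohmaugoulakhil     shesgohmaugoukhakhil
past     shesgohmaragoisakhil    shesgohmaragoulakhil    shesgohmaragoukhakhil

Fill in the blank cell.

shesgohmaugoisakhil

Attach tense future -u → shesgohmau.
Attach aspect perfective -go → shesgohmaugo.
Attach person 3rd person -is → shesgohmaugois.
Attach evidentiality witnessed -khil → shesgohmaugoiskhil.
Apply epenthesis: shesgohmaugoiskhil → shesgohmaugoisakhil.
Nasal assimilation: no change.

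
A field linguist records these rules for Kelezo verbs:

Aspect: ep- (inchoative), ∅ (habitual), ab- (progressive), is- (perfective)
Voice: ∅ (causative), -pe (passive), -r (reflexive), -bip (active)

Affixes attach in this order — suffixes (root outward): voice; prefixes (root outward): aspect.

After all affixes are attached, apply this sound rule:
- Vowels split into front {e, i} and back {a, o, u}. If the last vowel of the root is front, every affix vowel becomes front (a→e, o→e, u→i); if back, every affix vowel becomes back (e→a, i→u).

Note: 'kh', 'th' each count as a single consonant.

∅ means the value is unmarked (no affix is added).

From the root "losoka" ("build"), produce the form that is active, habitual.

Attach voice active -bip → losokabip.
aspect = habitual: zero marking, form stays losokabip.
Apply vowel harmony: losokabip → losokabup.

losokabup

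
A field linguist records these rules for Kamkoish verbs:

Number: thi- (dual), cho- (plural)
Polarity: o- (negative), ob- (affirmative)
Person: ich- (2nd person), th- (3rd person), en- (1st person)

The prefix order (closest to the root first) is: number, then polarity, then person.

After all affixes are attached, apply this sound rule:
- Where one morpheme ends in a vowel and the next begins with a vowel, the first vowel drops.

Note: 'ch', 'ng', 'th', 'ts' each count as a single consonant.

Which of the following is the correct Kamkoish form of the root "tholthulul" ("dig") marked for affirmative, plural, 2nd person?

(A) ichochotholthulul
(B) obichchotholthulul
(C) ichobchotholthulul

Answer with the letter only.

Attach number plural cho- → chotholthulul.
Attach polarity affirmative ob- → obchotholthulul.
Attach person 2nd person ich- → ichobchotholthulul.
Vowel deletion: no change.
So the correct form is ichobchotholthulul, option (C).
(B) obichchotholthulul is wrong: it has the affixes in the wrong order.
(A) ichochotholthulul is wrong: it uses negative instead of affirmative for polarity.

C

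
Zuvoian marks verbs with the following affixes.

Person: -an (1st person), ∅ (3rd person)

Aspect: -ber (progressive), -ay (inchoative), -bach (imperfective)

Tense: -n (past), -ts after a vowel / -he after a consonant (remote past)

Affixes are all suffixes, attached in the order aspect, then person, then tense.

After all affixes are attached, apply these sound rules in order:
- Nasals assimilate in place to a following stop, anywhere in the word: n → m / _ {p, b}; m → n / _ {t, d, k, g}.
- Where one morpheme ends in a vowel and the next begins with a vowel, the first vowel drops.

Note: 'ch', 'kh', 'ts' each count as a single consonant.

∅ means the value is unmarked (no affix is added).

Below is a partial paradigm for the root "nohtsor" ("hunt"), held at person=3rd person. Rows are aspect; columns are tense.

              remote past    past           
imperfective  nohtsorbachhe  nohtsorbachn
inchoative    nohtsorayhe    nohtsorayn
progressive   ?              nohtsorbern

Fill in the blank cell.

nohtsorberhe

Attach aspect progressive -ber → nohtsorber.
person = 3rd person: zero marking, form stays nohtsorber.
Attach tense remote past -he (after consonant 'r') → nohtsorberhe.
Nasal assimilation: no change.
Vowel deletion: no change.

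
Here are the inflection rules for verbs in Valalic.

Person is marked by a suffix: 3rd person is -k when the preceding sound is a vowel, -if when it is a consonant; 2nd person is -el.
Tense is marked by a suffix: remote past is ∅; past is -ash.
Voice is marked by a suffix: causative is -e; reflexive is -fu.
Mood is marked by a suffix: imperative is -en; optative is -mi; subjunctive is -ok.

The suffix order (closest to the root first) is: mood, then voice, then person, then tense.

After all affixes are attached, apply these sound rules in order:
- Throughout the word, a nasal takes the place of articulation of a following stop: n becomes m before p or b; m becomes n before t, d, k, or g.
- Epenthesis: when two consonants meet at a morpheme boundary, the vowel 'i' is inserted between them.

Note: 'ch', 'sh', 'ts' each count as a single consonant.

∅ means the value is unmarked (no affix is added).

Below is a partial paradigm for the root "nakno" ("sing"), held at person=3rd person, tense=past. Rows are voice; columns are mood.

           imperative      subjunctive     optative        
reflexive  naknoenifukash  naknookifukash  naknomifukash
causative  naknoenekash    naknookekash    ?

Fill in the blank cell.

naknomiekash

Attach mood optative -mi → naknomi.
Attach voice causative -e → naknomie.
Attach person 3rd person -k (after vowel 'e') → naknomiek.
Attach tense past -ash → naknomiekash.
Nasal assimilation: no change.
Epenthesis: no change.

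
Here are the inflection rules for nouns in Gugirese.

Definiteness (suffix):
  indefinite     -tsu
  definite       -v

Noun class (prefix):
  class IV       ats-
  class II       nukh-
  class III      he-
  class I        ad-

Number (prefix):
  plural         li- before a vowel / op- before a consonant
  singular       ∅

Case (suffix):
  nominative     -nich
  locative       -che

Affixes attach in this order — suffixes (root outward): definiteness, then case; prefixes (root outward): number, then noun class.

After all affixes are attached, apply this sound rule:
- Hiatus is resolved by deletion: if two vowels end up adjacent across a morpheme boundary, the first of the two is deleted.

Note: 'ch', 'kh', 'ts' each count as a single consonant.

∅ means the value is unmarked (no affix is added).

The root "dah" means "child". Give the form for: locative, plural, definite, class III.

hopdahvche

Attach number plural op- (before consonant 'd') → opdah.
Attach noun class class III he- → heopdah.
Attach definiteness definite -v → heopdahv.
Attach case locative -che → heopdahvche.
Apply vowel deletion: heopdahvche → hopdahvche.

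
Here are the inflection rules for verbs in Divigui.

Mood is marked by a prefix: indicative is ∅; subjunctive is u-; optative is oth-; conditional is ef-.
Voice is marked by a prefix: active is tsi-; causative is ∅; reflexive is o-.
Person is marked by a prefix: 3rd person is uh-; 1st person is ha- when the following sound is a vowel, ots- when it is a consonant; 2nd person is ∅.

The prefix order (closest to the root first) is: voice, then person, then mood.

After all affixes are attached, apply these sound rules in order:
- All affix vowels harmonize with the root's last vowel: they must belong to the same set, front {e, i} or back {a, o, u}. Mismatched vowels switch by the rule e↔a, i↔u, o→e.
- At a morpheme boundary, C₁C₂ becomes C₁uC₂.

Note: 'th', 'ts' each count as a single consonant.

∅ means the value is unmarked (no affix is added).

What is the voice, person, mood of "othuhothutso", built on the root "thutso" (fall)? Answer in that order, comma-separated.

Segment: oth-uh-o-thutso.
voice: o- → reflexive.
person: uh- → 3rd person.
mood: oth- → optative.

reflexive, 3rd person, optative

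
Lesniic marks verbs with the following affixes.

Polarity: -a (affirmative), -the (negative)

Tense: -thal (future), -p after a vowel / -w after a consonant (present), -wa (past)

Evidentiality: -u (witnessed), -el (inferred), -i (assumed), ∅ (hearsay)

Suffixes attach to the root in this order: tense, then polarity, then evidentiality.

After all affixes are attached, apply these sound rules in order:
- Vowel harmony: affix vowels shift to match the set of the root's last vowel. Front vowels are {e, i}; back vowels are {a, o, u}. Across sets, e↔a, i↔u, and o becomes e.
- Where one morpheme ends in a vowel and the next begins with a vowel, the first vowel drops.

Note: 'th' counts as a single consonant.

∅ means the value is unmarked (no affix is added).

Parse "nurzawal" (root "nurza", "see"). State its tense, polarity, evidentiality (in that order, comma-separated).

past, affirmative, inferred

Segment: nurza-wa-a-el.
tense: -wa → past.
polarity: -a → affirmative.
evidentiality: -el → inferred.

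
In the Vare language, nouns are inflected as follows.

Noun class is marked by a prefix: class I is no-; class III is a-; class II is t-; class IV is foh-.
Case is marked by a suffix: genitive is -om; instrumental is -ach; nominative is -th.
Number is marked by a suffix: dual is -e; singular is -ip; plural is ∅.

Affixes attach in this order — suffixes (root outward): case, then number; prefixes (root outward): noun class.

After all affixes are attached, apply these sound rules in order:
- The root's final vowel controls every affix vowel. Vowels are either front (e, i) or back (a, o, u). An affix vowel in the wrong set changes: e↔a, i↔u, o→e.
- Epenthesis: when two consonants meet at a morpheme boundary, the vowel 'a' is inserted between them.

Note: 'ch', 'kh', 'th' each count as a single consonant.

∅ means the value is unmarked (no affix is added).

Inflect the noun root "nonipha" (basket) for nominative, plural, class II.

Attach case nominative -th → noniphath.
number = plural: zero marking, form stays noniphath.
Attach noun class class II t- → tnoniphath.
Vowel harmony: no change.
Apply epenthesis: tnoniphath → tanoniphath.

tanoniphath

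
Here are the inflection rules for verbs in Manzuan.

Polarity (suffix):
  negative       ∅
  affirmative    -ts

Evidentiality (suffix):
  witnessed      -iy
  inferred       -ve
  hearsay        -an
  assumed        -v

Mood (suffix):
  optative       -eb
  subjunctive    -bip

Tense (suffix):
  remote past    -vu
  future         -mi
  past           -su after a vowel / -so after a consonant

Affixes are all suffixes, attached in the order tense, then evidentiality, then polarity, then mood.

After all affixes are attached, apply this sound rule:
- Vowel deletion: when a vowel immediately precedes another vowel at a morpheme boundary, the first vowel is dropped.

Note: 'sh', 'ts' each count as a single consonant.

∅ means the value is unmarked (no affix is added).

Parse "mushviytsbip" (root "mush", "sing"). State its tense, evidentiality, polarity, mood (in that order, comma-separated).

remote past, witnessed, affirmative, subjunctive

Segment: mush-vu-iy-ts-bip.
tense: -vu → remote past.
evidentiality: -iy → witnessed.
polarity: -ts → affirmative.
mood: -bip → subjunctive.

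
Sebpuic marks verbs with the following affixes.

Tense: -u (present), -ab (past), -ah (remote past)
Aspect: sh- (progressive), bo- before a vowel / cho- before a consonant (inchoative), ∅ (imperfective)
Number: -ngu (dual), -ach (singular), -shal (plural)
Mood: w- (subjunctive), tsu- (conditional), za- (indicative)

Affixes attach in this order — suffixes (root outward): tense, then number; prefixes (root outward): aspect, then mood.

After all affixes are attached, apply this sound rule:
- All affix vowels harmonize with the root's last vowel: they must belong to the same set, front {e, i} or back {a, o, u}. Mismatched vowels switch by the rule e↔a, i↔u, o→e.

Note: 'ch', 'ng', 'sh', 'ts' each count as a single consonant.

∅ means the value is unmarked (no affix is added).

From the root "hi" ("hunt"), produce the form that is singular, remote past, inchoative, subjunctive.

Attach tense remote past -ah → hiah.
Attach aspect inchoative cho- (before consonant 'h') → chohiah.
Attach number singular -ach → chohiahach.
Attach mood subjunctive w- → wchohiahach.
Apply vowel harmony: wchohiahach → wchehiehech.

wchehiehech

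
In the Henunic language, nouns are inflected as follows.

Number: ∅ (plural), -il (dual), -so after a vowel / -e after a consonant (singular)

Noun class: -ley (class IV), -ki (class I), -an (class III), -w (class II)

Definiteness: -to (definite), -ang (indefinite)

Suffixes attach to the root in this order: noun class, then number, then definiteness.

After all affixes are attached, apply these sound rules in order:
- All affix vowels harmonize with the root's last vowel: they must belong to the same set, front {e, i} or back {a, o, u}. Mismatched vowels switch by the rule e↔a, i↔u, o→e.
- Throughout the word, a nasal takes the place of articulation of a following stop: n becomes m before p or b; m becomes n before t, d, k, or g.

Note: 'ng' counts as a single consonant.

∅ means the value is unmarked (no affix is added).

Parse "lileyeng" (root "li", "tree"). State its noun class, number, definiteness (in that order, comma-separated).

Segment: li-ley-ang.
noun class: -ley → class IV.
number: ∅ → plural.
definiteness: -ang → indefinite.

class IV, plural, indefinite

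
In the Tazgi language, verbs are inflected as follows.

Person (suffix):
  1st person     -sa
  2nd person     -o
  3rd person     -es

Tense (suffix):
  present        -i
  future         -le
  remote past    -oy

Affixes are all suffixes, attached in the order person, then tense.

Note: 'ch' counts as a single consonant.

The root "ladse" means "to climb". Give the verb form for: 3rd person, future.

ladseesle

Attach person 3rd person -es → ladsees.
Attach tense future -le → ladseesle.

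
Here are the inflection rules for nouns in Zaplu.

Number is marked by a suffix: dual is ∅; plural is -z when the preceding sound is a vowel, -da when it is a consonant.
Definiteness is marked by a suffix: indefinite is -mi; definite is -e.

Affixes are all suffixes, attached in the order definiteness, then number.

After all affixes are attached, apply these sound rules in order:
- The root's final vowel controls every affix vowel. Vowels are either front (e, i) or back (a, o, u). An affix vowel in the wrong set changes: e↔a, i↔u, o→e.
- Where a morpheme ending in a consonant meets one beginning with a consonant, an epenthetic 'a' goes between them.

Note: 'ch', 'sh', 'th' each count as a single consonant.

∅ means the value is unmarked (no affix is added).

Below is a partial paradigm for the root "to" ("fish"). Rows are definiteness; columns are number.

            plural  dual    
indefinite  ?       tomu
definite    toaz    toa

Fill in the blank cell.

Attach definiteness indefinite -mi → tomi.
Attach number plural -z (after vowel 'i') → tomiz.
Apply vowel harmony: tomiz → tomuz.
Epenthesis: no change.

tomuz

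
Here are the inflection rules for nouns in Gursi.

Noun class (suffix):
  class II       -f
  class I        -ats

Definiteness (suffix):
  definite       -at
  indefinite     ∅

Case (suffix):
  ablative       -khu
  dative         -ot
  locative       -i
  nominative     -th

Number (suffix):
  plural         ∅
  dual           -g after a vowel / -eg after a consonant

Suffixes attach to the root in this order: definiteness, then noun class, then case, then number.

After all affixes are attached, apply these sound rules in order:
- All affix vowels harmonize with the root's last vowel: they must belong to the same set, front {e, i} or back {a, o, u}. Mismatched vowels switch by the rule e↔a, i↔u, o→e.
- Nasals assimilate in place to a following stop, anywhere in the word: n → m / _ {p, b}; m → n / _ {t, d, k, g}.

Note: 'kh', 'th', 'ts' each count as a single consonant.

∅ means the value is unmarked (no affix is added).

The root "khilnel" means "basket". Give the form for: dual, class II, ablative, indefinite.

definiteness = indefinite: zero marking, form stays khilnel.
Attach noun class class II -f → khilnelf.
Attach case ablative -khu → khilnelfkhu.
Attach number dual -g (after vowel 'u') → khilnelfkhug.
Apply vowel harmony: khilnelfkhug → khilnelfkhig.
Nasal assimilation: no change.

khilnelfkhig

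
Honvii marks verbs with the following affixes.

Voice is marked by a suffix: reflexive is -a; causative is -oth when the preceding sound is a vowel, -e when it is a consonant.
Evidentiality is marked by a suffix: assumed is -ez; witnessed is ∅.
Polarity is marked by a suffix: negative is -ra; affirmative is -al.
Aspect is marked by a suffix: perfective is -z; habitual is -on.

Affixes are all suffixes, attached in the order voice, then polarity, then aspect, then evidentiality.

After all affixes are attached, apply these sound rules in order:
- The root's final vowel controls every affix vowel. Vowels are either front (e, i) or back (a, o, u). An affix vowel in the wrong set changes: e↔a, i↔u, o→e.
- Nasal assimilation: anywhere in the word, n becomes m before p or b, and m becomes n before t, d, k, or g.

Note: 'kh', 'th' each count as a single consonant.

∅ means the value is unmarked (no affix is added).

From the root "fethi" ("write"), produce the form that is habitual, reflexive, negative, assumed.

fethiereenez

Attach voice reflexive -a → fethia.
Attach polarity negative -ra → fethiara.
Attach aspect habitual -on → fethiaraon.
Attach evidentiality assumed -ez → fethiaraonez.
Apply vowel harmony: fethiaraonez → fethiereenez.
Nasal assimilation: no change.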